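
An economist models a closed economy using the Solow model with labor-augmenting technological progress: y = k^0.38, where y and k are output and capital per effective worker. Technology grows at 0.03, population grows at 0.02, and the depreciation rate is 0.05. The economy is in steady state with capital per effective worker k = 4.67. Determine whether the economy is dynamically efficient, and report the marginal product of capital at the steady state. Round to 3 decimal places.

n + g + δ = 0.02 + 0.03 + 0.05 = 0.1.
MPK = 0.38·k^(0.38−1) = 0.38·4.67^(-0.62) ≈ 0.1462.
MPK > 0.1, so the economy is dynamically efficient (under-saving).

dynamically efficient; MPK ≈ 0.146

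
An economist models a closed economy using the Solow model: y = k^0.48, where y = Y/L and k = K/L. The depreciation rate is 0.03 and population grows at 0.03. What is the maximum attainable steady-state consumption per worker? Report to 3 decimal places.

The effective depreciation rate is n + δ = 0.03 + 0.03 = 0.06.
Maximizing c = f(k) − (n+δ)·k gives f'(k) = n+δ, i.e. 0.48·k^(0.48−1) = 0.06, so k_gold = (0.48/0.06)^(1/0.52) ≈ 54.5395.
y_gold = 54.5395^0.48 ≈ 6.8174.
c_gold = y_gold − (n+δ)·k_gold = 6.8174 − 0.06·54.5395 ≈ 3.5451.

c_gold ≈ 3.545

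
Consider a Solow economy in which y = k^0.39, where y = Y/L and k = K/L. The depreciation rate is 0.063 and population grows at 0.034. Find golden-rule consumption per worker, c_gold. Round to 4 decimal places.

c_gold ≈ 1.4848

The effective depreciation rate is n + δ = 0.034 + 0.063 = 0.097.
Maximizing c = f(k) − (n+δ)·k gives f'(k) = n+δ, i.e. 0.39·k^(0.39−1) = 0.097, so k_gold = (0.39/0.097)^(1/0.61) ≈ 9.7869.
y_gold = 9.7869^0.39 ≈ 2.4342.
c_gold = y_gold − (n+δ)·k_gold = 2.4342 − 0.097·9.7869 ≈ 1.4848.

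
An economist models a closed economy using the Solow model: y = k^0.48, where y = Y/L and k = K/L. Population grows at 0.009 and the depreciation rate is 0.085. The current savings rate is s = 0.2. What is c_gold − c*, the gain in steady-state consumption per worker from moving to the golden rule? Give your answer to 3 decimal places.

Δc ≈ 0.736

The effective depreciation rate is n + δ = 0.009 + 0.085 = 0.094.
Current steady state (s = 0.2): k* = (0.2/0.094)^(1/0.52) ≈ 4.2715, y* = 4.2715^0.48 ≈ 2.0076, c* = (1−0.2)·2.0076 ≈ 1.6061.
Golden rule sets MPK = n+δ: 0.48·k^(0.48−1) = 0.094, so k_gold = (0.48/0.094)^(1/0.52) ≈ 23.0015.
y_gold = 23.0015^0.48 ≈ 4.5045, c_gold = y_gold − 0.094·k_gold ≈ 2.3423.
Gain: Δc = 2.3423 − 1.6061 ≈ 0.7362.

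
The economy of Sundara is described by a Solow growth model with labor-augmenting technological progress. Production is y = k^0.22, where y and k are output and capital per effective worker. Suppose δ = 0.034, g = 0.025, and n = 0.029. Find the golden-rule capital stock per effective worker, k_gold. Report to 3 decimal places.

The effective depreciation rate is n + g + δ = 0.029 + 0.025 + 0.034 = 0.088.
Maximizing c = f(k) − (n+g+δ)·k gives f'(k) = n+g+δ, i.e. 0.22·k^(0.22−1) = 0.088, so k_gold = (0.22/0.088)^(1/0.78) ≈ 3.2373.

k_gold ≈ 3.237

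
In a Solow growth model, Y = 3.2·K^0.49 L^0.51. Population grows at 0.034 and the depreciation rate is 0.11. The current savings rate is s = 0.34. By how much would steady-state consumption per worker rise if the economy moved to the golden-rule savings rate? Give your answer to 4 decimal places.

Δc ≈ 1.4415

n + δ = 0.034 + 0.11 = 0.144.
Current steady state (s = 0.34): k* = (0.34·3.2/0.144)^(1/0.51) ≈ 52.7340, y* = 3.2·52.7340^0.49 ≈ 22.3344, c* = (1−0.34)·22.3344 ≈ 14.7407.
Golden rule sets MPK = n+δ: 0.49·3.2·k^(0.49−1) = 0.144, so k_gold = (0.49·3.2/0.144)^(1/0.51) ≈ 107.9695.
y_gold = 3.2·107.9695^0.49 ≈ 31.7298, c_gold = y_gold − 0.144·k_gold ≈ 16.1822.
Gain: Δc = 16.1822 − 14.7407 ≈ 1.4415.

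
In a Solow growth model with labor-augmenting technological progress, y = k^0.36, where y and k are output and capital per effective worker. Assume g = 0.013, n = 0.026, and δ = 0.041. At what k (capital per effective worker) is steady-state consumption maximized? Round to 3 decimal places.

Capital per effective worker breaks even when investment replaces (n + g + δ)·k; here n + g + δ = 0.08.
Golden rule sets MPK = n+g+δ: 0.36·k^(0.36−1) = 0.08, so k_gold = (0.36/0.08)^(1/0.64) ≈ 10.4868.

k_gold ≈ 10.487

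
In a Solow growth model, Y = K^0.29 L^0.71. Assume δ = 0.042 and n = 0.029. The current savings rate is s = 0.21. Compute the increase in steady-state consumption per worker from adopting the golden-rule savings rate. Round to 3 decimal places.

Δc ≈ 0.031

The effective depreciation rate is n + δ = 0.029 + 0.042 = 0.071.
Current steady state (s = 0.21): k* = (0.21/0.071)^(1/0.71) ≈ 4.6060, y* = 4.6060^0.29 ≈ 1.5573, c* = (1−0.21)·1.5573 ≈ 1.2302.
Golden rule sets MPK = n+δ: 0.29·k^(0.29−1) = 0.071, so k_gold = (0.29/0.071)^(1/0.71) ≈ 7.2570.
y_gold = 7.2570^0.29 ≈ 1.7767, c_gold = y_gold − 0.071·k_gold ≈ 1.2615.
Gain: Δc = 1.2615 − 1.2302 ≈ 0.0312.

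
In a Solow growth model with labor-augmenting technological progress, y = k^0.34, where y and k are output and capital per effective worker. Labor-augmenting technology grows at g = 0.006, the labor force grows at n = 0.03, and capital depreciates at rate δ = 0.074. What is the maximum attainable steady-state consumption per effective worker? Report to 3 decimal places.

c_gold ≈ 1.180

Break-even investment rate: n + g + δ = 0.03 + 0.006 + 0.074 = 0.11.
At the golden rule the marginal product of capital equals n+g+δ: 0.34·k^(0.34−1) = 0.11. Solving, k_gold = (0.34/0.11)^(1/0.66) ≈ 5.5278.
y_gold = 5.5278^0.34 ≈ 1.7884.
c_gold = y_gold − (n+g+δ)·k_gold = 1.7884 − 0.11·5.5278 ≈ 1.1804.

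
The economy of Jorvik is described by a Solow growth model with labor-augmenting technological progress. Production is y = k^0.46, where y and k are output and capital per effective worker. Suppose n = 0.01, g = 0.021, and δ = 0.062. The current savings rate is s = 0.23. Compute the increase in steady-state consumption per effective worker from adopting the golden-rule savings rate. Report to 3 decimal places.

n + g + δ = 0.01 + 0.021 + 0.062 = 0.093.
Current steady state (s = 0.23): k* = (0.23/0.093)^(1/0.54) ≈ 5.3485, y* = 5.3485^0.46 ≈ 2.1627, c* = (1−0.23)·2.1627 ≈ 1.6652.
At the golden rule the marginal product of capital equals n+g+δ: 0.46·k^(0.46−1) = 0.093. Solving, k_gold = (0.46/0.093)^(1/0.54) ≈ 19.3061.
y_gold = 19.3061^0.46 ≈ 3.9032, c_gold = y_gold − 0.093·k_gold ≈ 2.1077.
Gain: Δc = 2.1077 − 1.6652 ≈ 0.4425.

Δc ≈ 0.442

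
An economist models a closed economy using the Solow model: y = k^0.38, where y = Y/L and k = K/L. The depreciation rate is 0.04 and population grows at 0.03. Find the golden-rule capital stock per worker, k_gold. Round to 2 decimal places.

The effective depreciation rate is n + δ = 0.03 + 0.04 = 0.07.
Maximizing c = f(k) − (n+δ)·k gives f'(k) = n+δ, i.e. 0.38·k^(0.38−1) = 0.07, so k_gold = (0.38/0.07)^(1/0.62) ≈ 15.3101.

k_gold ≈ 15.31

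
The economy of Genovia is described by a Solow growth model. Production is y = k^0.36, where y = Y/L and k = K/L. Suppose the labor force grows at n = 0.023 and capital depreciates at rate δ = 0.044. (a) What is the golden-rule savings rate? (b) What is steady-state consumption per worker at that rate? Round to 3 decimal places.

(a) s_gold = 0.360; (b) c_gold ≈ 1.648

The effective depreciation rate is n + δ = 0.023 + 0.044 = 0.067.
For Cobb-Douglas, s_gold equals capital's share: s_gold = 0.36.
Golden rule sets MPK = n+δ: 0.36·k^(0.36−1) = 0.067, so k_gold = (0.36/0.067)^(1/0.64) ≈ 13.8351.
y_gold = 13.8351^0.36 ≈ 2.5749; c_gold = (1−0.36)·y_gold ≈ 1.6479.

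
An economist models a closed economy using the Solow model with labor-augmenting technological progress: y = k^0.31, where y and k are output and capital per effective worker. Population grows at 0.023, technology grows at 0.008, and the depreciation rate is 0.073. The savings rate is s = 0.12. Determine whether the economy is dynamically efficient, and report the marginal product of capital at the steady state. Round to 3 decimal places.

n + g + δ = 0.023 + 0.008 + 0.073 = 0.104.
Steady-state k*: s·k^0.31 = 0.104·k gives k* = (0.12/0.104)^(1/0.69) ≈ 1.2305.
MPK = 0.31·1.2305^(-0.69) ≈ 0.2687.
MPK > n+g+δ = 0.104, so the economy is dynamically efficient (under-saving).

dynamically efficient; MPK ≈ 0.269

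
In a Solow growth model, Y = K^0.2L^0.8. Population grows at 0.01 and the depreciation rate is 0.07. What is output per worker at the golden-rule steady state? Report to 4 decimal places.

n + δ = 0.01 + 0.07 = 0.08.
At the golden rule the marginal product of capital equals n+δ: 0.2·k^(0.2−1) = 0.08. Solving, k_gold = (0.2/0.08)^(1/0.8) ≈ 3.1436.
Output: y_gold = k_gold^0.2 = 3.1436^0.2 ≈ 1.2574.

y_gold ≈ 1.2574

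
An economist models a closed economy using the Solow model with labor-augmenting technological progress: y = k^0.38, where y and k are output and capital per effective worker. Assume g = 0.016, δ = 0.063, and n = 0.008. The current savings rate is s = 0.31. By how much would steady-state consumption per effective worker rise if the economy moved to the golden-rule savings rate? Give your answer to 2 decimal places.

n + g + δ = 0.008 + 0.016 + 0.063 = 0.087.
Current steady state (s = 0.31): k* = (0.31/0.087)^(1/0.62) ≈ 7.7637, y* = 7.7637^0.38 ≈ 2.1788, c* = (1−0.31)·2.1788 ≈ 1.5034.
Golden rule sets MPK = n+g+δ: 0.38·k^(0.38−1) = 0.087, so k_gold = (0.38/0.087)^(1/0.62) ≈ 10.7816.
y_gold = 10.7816^0.38 ≈ 2.4684, c_gold = y_gold − 0.087·k_gold ≈ 1.5304.
Gain: Δc = 1.5304 − 1.5034 ≈ 0.0270.

Δc ≈ 0.03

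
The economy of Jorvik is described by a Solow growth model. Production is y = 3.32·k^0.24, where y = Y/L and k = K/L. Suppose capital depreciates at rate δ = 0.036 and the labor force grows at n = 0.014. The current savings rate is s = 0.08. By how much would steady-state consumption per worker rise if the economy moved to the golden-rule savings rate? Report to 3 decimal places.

The effective depreciation rate is n + δ = 0.014 + 0.036 = 0.05.
Current steady state (s = 0.08): k* = (0.08·3.32/0.05)^(1/0.76) ≈ 9.0009, y* = 3.32·9.0009^0.24 ≈ 5.6256, c* = (1−0.08)·5.6256 ≈ 5.1755.
At the golden rule the marginal product of capital equals n+δ: 0.24·3.32·k^(0.24−1) = 0.05. Solving, k_gold = (0.24·3.32/0.05)^(1/0.76) ≈ 38.2013.
y_gold = 3.32·38.2013^0.24 ≈ 7.9586, c_gold = y_gold − 0.05·k_gold ≈ 6.0485.
Gain: Δc = 6.0485 − 5.1755 ≈ 0.8730.

Δc ≈ 0.873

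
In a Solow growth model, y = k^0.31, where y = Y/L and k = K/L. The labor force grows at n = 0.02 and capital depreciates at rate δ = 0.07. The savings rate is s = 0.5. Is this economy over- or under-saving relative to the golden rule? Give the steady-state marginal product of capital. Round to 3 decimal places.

over-saving; MPK ≈ 0.056

n + δ = 0.02 + 0.07 = 0.09.
Steady-state k*: s·k^0.31 = 0.09·k gives k* = (0.5/0.09)^(1/0.69) ≈ 12.0037.
MPK = 0.31·12.0037^(-0.69) ≈ 0.0558.
MPK < n+δ = 0.09, so the economy is dynamically inefficient (over-saving).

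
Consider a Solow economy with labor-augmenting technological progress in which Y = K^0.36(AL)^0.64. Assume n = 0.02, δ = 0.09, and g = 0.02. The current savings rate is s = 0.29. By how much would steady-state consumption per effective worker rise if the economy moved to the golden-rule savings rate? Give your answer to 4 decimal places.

Δc ≈ 0.0201

Break-even investment rate: n + g + δ = 0.02 + 0.02 + 0.09 = 0.13.
Current steady state (s = 0.29): k* = (0.29/0.13)^(1/0.64) ≈ 3.5032, y* = 3.5032^0.36 ≈ 1.5704, c* = (1−0.29)·1.5704 ≈ 1.1150.
Golden rule sets MPK = n+g+δ: 0.36·k^(0.36−1) = 0.13, so k_gold = (0.36/0.13)^(1/0.64) ≈ 4.9112.
y_gold = 4.9112^0.36 ≈ 1.7735, c_gold = y_gold − 0.13·k_gold ≈ 1.1350.
Gain: Δc = 1.1350 − 1.1150 ≈ 0.0201.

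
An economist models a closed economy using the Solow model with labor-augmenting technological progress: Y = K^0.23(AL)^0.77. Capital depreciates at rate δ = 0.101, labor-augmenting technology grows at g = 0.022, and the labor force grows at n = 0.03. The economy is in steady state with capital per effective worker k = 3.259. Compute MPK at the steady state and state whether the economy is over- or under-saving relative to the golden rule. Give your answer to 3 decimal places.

over-saving; MPK ≈ 0.093

The effective depreciation rate is n + g + δ = 0.03 + 0.022 + 0.101 = 0.153.
MPK = 0.23·k^(0.23−1) = 0.23·3.259^(-0.77) ≈ 0.0926.
MPK < 0.153, so the economy is dynamically inefficient (over-saving).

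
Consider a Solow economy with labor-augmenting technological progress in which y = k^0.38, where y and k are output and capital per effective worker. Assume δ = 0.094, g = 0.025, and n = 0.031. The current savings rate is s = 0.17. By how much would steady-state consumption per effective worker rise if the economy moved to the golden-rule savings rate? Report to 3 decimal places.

Δc ≈ 0.200

Break-even investment rate: n + g + δ = 0.031 + 0.025 + 0.094 = 0.15.
Current steady state (s = 0.17): k* = (0.17/0.15)^(1/0.62) ≈ 1.2237, y* = 1.2237^0.38 ≈ 1.0797, c* = (1−0.17)·1.0797 ≈ 0.8962.
At the golden rule the marginal product of capital equals n+g+δ: 0.38·k^(0.38−1) = 0.15. Solving, k_gold = (0.38/0.15)^(1/0.62) ≈ 4.4783.
y_gold = 4.4783^0.38 ≈ 1.7678, c_gold = y_gold − 0.15·k_gold ≈ 1.0960.
Gain: Δc = 1.0960 − 0.8962 ≈ 0.1998.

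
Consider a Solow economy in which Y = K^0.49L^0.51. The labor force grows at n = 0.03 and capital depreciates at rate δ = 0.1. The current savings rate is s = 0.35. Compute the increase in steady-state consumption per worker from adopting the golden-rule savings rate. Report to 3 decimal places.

Break-even investment rate: n + δ = 0.03 + 0.1 = 0.13.
Current steady state (s = 0.35): k* = (0.35/0.13)^(1/0.51) ≈ 6.9724, y* = 6.9724^0.49 ≈ 2.5897, c* = (1−0.35)·2.5897 ≈ 1.6833.
Maximizing c = f(k) − (n+δ)·k gives f'(k) = n+δ, i.e. 0.49·k^(0.49−1) = 0.13, so k_gold = (0.49/0.13)^(1/0.51) ≈ 13.4868.
y_gold = 13.4868^0.49 ≈ 3.5781, c_gold = y_gold − 0.13·k_gold ≈ 1.8248.
Gain: Δc = 1.8248 − 1.6833 ≈ 0.1415.

Δc ≈ 0.142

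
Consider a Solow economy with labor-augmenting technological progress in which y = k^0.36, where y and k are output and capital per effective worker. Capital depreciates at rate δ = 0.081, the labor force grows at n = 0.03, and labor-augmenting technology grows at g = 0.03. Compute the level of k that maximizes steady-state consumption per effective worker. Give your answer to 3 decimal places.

k_gold ≈ 4.326

n + g + δ = 0.03 + 0.03 + 0.081 = 0.141.
Setting f'(k) = n+g+δ gives 0.36·k^(0.36−1) = 0.141, hence k_gold = (0.36/0.141)^(1/0.64) ≈ 4.3258.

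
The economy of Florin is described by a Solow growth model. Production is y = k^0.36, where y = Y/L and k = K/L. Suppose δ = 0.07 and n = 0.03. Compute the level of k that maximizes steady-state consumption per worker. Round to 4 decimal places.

Break-even investment rate: n + δ = 0.03 + 0.07 = 0.1.
Maximizing c = f(k) − (n+δ)·k gives f'(k) = n+δ, i.e. 0.36·k^(0.36−1) = 0.1, so k_gold = (0.36/0.1)^(1/0.64) ≈ 7.3998.

k_gold ≈ 7.3998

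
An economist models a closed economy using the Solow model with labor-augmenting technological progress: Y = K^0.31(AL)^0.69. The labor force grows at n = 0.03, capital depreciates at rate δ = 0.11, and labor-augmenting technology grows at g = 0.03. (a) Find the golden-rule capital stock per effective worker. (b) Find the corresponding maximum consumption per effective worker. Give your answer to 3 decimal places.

(a) k_gold ≈ 2.389; (b) c_gold ≈ 0.904

The effective depreciation rate is n + g + δ = 0.03 + 0.03 + 0.11 = 0.17.
At the golden rule the marginal product of capital equals n+g+δ: 0.31·k^(0.31−1) = 0.17. Solving, k_gold = (0.31/0.17)^(1/0.69) ≈ 2.3886.
y_gold = 2.3886^0.31 ≈ 1.3099; c_gold = y_gold − 0.17·k_gold ≈ 0.9038.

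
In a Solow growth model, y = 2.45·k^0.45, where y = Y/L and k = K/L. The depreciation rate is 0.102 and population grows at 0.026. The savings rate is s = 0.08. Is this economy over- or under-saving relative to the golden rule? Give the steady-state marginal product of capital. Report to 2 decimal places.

Capital per worker breaks even when investment replaces (n + δ)·k; here n + δ = 0.128.
Steady-state k*: s·A·k^0.45 = 0.128·k gives k* = (0.08·2.45/0.128)^(1/0.55) ≈ 2.1699.
MPK = 0.45·2.45·2.1699^(-0.55) ≈ 0.7200.
MPK > n+δ = 0.128, so the economy is dynamically efficient (under-saving).

under-saving; MPK ≈ 0.72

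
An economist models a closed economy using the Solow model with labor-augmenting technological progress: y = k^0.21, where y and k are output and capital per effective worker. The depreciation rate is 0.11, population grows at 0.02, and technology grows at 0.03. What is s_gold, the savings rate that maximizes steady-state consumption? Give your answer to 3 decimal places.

Capital per effective worker breaks even when investment replaces (n + g + δ)·k; here n + g + δ = 0.16.
At the golden rule MPK = n+g+δ, and in any Cobb-Douglas steady state s = (n+g+δ)·k/y = MPK·k/y = capital's share 0.21.

s_gold = 0.210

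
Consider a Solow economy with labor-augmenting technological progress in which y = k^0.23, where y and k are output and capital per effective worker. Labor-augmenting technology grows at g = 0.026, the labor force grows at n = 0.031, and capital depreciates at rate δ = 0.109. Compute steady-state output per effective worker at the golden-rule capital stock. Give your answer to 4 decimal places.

y_gold ≈ 1.1023

Break-even investment rate: n + g + δ = 0.031 + 0.026 + 0.109 = 0.166.
At the golden rule the marginal product of capital equals n+g+δ: 0.23·k^(0.23−1) = 0.166. Solving, k_gold = (0.23/0.166)^(1/0.77) ≈ 1.5273.
Output: y_gold = k_gold^0.23 = 1.5273^0.23 ≈ 1.1023.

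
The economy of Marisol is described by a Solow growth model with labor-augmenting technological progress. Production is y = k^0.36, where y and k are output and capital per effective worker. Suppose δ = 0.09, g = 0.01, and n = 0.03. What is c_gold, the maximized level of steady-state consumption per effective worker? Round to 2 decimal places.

c_gold ≈ 1.14

n + g + δ = 0.03 + 0.01 + 0.09 = 0.13.
At the golden rule the marginal product of capital equals n+g+δ: 0.36·k^(0.36−1) = 0.13. Solving, k_gold = (0.36/0.13)^(1/0.64) ≈ 4.9112.
y_gold = 4.9112^0.36 ≈ 1.7735.
c_gold = y_gold − (n+g+δ)·k_gold = 1.7735 − 0.13·4.9112 ≈ 1.1350.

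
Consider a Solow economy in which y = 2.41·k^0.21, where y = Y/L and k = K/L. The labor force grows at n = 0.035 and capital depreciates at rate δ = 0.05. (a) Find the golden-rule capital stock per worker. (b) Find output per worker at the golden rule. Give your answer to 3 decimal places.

(a) k_gold ≈ 9.567; (b) y_gold ≈ 3.872

The effective depreciation rate is n + δ = 0.035 + 0.05 = 0.085.
Golden rule sets MPK = n+δ: 0.21·2.41·k^(0.21−1) = 0.085, so k_gold = (0.21·2.41/0.085)^(1/0.79) ≈ 9.5671.
y_gold = 2.41·9.5671^0.21 ≈ 3.8724.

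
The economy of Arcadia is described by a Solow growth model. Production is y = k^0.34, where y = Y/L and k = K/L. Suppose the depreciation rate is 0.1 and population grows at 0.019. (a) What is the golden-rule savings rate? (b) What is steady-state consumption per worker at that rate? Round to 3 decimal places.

(a) s_gold = 0.340; (b) c_gold ≈ 1.133

n + δ = 0.019 + 0.1 = 0.119.
For Cobb-Douglas, s_gold equals capital's share: s_gold = 0.34.
At the golden rule the marginal product of capital equals n+δ: 0.34·k^(0.34−1) = 0.119. Solving, k_gold = (0.34/0.119)^(1/0.66) ≈ 4.9069.
y_gold = 4.9069^0.34 ≈ 1.7174; c_gold = (1−0.34)·y_gold ≈ 1.1335.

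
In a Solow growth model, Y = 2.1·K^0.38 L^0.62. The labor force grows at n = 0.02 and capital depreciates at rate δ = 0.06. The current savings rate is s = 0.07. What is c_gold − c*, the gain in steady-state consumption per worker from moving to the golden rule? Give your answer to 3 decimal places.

Δc ≈ 2.496

The effective depreciation rate is n + δ = 0.02 + 0.06 = 0.08.
Current steady state (s = 0.07): k* = (0.07·2.1/0.08)^(1/0.62) ≈ 2.6679, y* = 2.1·2.6679^0.38 ≈ 3.0491, c* = (1−0.07)·3.0491 ≈ 2.8356.
Setting f'(k) = n+δ gives 0.38·2.1·k^(0.38−1) = 0.08, hence k_gold = (0.38·2.1/0.08)^(1/0.62) ≈ 40.8460.
y_gold = 2.1·40.8460^0.38 ≈ 8.5992, c_gold = y_gold − 0.08·k_gold ≈ 5.3315.
Gain: Δc = 5.3315 − 2.8356 ≈ 2.4959.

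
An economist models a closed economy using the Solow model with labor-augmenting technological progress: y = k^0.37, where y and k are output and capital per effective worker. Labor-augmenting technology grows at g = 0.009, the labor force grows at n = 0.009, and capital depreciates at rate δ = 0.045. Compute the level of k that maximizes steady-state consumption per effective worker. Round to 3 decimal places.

k_gold ≈ 16.612

The effective depreciation rate is n + g + δ = 0.009 + 0.009 + 0.045 = 0.063.
Maximizing c = f(k) − (n+g+δ)·k gives f'(k) = n+g+δ, i.e. 0.37·k^(0.37−1) = 0.063, so k_gold = (0.37/0.063)^(1/0.63) ≈ 16.6117.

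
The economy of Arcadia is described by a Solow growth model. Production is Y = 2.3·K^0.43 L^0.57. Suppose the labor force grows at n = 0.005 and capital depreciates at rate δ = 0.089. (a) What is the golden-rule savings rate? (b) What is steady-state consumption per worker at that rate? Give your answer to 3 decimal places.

(a) s_gold = 0.430; (b) c_gold ≈ 7.738

The effective depreciation rate is n + δ = 0.005 + 0.089 = 0.094.
For Cobb-Douglas, s_gold equals capital's share: s_gold = 0.43.
Maximizing c = f(k) − (n+δ)·k gives f'(k) = n+δ, i.e. 0.43·2.3·k^(0.43−1) = 0.094, so k_gold = (0.43·2.3/0.094)^(1/0.57) ≈ 62.1016.
y_gold = 2.3·62.1016^0.43 ≈ 13.5757; c_gold = (1−0.43)·y_gold ≈ 7.7381.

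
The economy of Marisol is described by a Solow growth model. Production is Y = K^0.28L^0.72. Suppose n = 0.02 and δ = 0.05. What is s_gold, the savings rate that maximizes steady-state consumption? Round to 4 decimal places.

Break-even investment rate: n + δ = 0.02 + 0.05 = 0.07.
At the golden rule MPK = n+δ, and in any Cobb-Douglas steady state s = (n+δ)·k/y = MPK·k/y = capital's share 0.28.

s_gold = 0.2800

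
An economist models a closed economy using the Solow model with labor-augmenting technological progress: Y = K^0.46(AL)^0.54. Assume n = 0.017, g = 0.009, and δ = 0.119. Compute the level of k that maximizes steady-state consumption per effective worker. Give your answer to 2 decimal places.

k_gold ≈ 8.48

n + g + δ = 0.017 + 0.009 + 0.119 = 0.145.
At the golden rule the marginal product of capital equals n+g+δ: 0.46·k^(0.46−1) = 0.145. Solving, k_gold = (0.46/0.145)^(1/0.54) ≈ 8.4820.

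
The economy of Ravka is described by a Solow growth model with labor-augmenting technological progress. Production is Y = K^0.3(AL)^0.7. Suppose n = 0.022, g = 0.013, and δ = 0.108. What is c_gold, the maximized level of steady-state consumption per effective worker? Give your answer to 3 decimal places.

c_gold ≈ 0.962

The effective depreciation rate is n + g + δ = 0.022 + 0.013 + 0.108 = 0.143.
Setting f'(k) = n+g+δ gives 0.3·k^(0.3−1) = 0.143, hence k_gold = (0.3/0.143)^(1/0.7) ≈ 2.8820.
y_gold = 2.8820^0.3 ≈ 1.3738.
c_gold = y_gold − (n+g+δ)·k_gold = 1.3738 − 0.143·2.8820 ≈ 0.9616.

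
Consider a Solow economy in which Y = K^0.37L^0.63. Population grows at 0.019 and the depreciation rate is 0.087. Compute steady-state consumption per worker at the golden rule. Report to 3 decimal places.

c_gold ≈ 1.313

Break-even investment rate: n + δ = 0.019 + 0.087 = 0.106.
Maximizing c = f(k) − (n+δ)·k gives f'(k) = n+δ, i.e. 0.37·k^(0.37−1) = 0.106, so k_gold = (0.37/0.106)^(1/0.63) ≈ 7.2734.
y_gold = 7.2734^0.37 ≈ 2.0837.
c_gold = y_gold − (n+δ)·k_gold = 2.0837 − 0.106·7.2734 ≈ 1.3128.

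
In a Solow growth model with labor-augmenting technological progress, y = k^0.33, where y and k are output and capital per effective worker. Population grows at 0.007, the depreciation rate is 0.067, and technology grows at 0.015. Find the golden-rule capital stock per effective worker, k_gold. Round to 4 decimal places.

k_gold ≈ 7.0703

Capital per effective worker breaks even when investment replaces (n + g + δ)·k; here n + g + δ = 0.089.
Golden rule sets MPK = n+g+δ: 0.33·k^(0.33−1) = 0.089, so k_gold = (0.33/0.089)^(1/0.67) ≈ 7.0703.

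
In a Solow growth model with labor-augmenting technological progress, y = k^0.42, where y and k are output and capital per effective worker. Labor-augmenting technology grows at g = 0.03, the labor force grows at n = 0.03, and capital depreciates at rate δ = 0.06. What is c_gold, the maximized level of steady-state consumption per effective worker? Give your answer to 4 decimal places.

Capital per effective worker breaks even when investment replaces (n + g + δ)·k; here n + g + δ = 0.12.
Setting f'(k) = n+g+δ gives 0.42·k^(0.42−1) = 0.12, hence k_gold = (0.42/0.12)^(1/0.58) ≈ 8.6706.
y_gold = 8.6706^0.42 ≈ 2.4773.
c_gold = y_gold − (n+g+δ)·k_gold = 2.4773 − 0.12·8.6706 ≈ 1.4368.

c_gold ≈ 1.4368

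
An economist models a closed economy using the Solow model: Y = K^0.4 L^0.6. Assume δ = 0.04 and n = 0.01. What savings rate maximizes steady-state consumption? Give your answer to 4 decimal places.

s_gold = 0.4000

n + δ = 0.01 + 0.04 = 0.05.
At the golden rule MPK = n+δ, and in any Cobb-Douglas steady state s = (n+δ)·k/y = MPK·k/y = capital's share 0.4.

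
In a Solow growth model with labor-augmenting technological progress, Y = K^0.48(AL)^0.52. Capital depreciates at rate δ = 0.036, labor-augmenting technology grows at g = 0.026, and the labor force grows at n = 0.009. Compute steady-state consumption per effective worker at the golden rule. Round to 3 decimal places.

The effective depreciation rate is n + g + δ = 0.009 + 0.026 + 0.036 = 0.071.
Golden rule sets MPK = n+g+δ: 0.48·k^(0.48−1) = 0.071, so k_gold = (0.48/0.071)^(1/0.52) ≈ 39.4567.
y_gold = 39.4567^0.48 ≈ 5.8363.
c_gold = y_gold − (n+g+δ)·k_gold = 5.8363 − 0.071·39.4567 ≈ 3.0349.

c_gold ≈ 3.035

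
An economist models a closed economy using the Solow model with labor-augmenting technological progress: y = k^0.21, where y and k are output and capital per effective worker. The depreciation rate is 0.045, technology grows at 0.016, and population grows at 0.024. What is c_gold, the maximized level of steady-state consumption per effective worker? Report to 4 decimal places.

n + g + δ = 0.024 + 0.016 + 0.045 = 0.085.
Setting f'(k) = n+g+δ gives 0.21·k^(0.21−1) = 0.085, hence k_gold = (0.21/0.085)^(1/0.79) ≈ 3.1421.
y_gold = 3.1421^0.21 ≈ 1.2718.
c_gold = y_gold − (n+g+δ)·k_gold = 1.2718 − 0.085·3.1421 ≈ 1.0047.

c_gold ≈ 1.0047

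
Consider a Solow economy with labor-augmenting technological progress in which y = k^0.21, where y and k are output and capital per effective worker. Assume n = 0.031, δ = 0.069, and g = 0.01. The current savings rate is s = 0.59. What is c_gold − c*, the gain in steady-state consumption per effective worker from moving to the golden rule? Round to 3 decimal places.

n + g + δ = 0.031 + 0.01 + 0.069 = 0.11.
Current steady state (s = 0.59): k* = (0.59/0.11)^(1/0.79) ≈ 8.3824, y* = 8.3824^0.21 ≈ 1.5628, c* = (1−0.59)·1.5628 ≈ 0.6408.
Maximizing c = f(k) − (n+g+δ)·k gives f'(k) = n+g+δ, i.e. 0.21·k^(0.21−1) = 0.11, so k_gold = (0.21/0.11)^(1/0.79) ≈ 2.2671.
y_gold = 2.2671^0.21 ≈ 1.1875, c_gold = y_gold − 0.11·k_gold ≈ 0.9382.
Gain: Δc = 0.9382 − 0.6408 ≈ 0.2974.

Δc ≈ 0.297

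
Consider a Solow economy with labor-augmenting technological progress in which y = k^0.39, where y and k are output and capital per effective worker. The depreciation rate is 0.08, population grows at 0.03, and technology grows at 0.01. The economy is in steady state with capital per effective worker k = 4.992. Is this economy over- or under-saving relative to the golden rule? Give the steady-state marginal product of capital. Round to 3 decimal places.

under-saving; MPK ≈ 0.146

n + g + δ = 0.03 + 0.01 + 0.08 = 0.12.
MPK = 0.39·k^(0.39−1) = 0.39·4.992^(-0.61) ≈ 0.1463.
MPK > 0.12, so the economy is dynamically efficient (under-saving).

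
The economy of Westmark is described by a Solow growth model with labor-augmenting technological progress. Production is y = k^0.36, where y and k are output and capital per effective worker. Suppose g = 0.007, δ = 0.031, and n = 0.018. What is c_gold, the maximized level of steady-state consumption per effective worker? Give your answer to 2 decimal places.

c_gold ≈ 1.82

Break-even investment rate: n + g + δ = 0.018 + 0.007 + 0.031 = 0.056.
Setting f'(k) = n+g+δ gives 0.36·k^(0.36−1) = 0.056, hence k_gold = (0.36/0.056)^(1/0.64) ≈ 18.3096.
y_gold = 18.3096^0.36 ≈ 2.8482.
c_gold = y_gold − (n+g+δ)·k_gold = 2.8482 − 0.056·18.3096 ≈ 1.8228.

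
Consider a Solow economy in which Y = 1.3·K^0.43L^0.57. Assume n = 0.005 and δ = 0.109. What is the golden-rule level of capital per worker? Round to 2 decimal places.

The effective depreciation rate is n + δ = 0.005 + 0.109 = 0.114.
Golden rule sets MPK = n+δ: 0.43·1.3·k^(0.43−1) = 0.114, so k_gold = (0.43·1.3/0.114)^(1/0.57) ≈ 16.2711.

k_gold ≈ 16.27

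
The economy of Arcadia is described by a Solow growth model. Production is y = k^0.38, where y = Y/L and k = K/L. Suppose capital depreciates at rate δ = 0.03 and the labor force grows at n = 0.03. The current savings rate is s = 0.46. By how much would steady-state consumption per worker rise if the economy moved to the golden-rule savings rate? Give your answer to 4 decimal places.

The effective depreciation rate is n + δ = 0.03 + 0.03 = 0.06.
Current steady state (s = 0.46): k* = (0.46/0.06)^(1/0.62) ≈ 26.7168, y* = 26.7168^0.38 ≈ 3.4848, c* = (1−0.46)·3.4848 ≈ 1.8818.
Golden rule sets MPK = n+δ: 0.38·k^(0.38−1) = 0.06, so k_gold = (0.38/0.06)^(1/0.62) ≈ 19.6316.
y_gold = 19.6316^0.38 ≈ 3.0997, c_gold = y_gold − 0.06·k_gold ≈ 1.9218.
Gain: Δc = 1.9218 − 1.8818 ≈ 0.0400.

Δc ≈ 0.0400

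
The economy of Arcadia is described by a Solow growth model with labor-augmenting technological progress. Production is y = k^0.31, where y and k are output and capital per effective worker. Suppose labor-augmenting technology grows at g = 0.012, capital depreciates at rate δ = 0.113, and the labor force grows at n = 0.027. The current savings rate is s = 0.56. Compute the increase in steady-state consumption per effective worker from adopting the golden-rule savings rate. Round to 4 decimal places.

n + g + δ = 0.027 + 0.012 + 0.113 = 0.152.
Current steady state (s = 0.56): k* = (0.56/0.152)^(1/0.69) ≈ 6.6189, y* = 6.6189^0.31 ≈ 1.7966, c* = (1−0.56)·1.7966 ≈ 0.7905.
Golden rule sets MPK = n+g+δ: 0.31·k^(0.31−1) = 0.152, so k_gold = (0.31/0.152)^(1/0.69) ≈ 2.8092.
y_gold = 2.8092^0.31 ≈ 1.3774, c_gold = y_gold − 0.152·k_gold ≈ 0.9504.
Gain: Δc = 0.9504 − 0.7905 ≈ 0.1599.

Δc ≈ 0.1599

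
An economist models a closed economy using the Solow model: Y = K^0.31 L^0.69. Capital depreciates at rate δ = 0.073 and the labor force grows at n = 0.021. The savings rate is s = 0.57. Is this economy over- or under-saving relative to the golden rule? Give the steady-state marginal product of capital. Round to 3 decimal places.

Capital per worker breaks even when investment replaces (n + δ)·k; here n + δ = 0.094.
Steady-state k*: s·k^0.31 = 0.094·k gives k* = (0.57/0.094)^(1/0.69) ≈ 13.6275.
MPK = 0.31·13.6275^(-0.69) ≈ 0.0511.
MPK < n+δ = 0.094, so the economy is dynamically inefficient (over-saving).

over-saving; MPK ≈ 0.051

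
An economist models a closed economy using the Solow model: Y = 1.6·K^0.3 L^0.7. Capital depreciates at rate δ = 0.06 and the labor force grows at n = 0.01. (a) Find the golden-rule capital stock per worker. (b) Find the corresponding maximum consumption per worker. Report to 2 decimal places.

(a) k_gold ≈ 15.65; (b) c_gold ≈ 2.56

Capital per worker breaks even when investment replaces (n + δ)·k; here n + δ = 0.07.
At the golden rule the marginal product of capital equals n+δ: 0.3·1.6·k^(0.3−1) = 0.07. Solving, k_gold = (0.3·1.6/0.07)^(1/0.7) ≈ 15.6491.
y_gold = 1.6·15.6491^0.3 ≈ 3.6515; c_gold = y_gold − 0.07·k_gold ≈ 2.5560.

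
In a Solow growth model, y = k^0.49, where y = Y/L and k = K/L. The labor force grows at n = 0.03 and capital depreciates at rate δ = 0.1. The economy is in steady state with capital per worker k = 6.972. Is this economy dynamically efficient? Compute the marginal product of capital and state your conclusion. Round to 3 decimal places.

The effective depreciation rate is n + δ = 0.03 + 0.1 = 0.13.
MPK = 0.49·k^(0.49−1) = 0.49·6.972^(-0.51) ≈ 0.1820.
MPK > 0.13, so the economy is dynamically efficient (under-saving).

dynamically efficient; MPK ≈ 0.182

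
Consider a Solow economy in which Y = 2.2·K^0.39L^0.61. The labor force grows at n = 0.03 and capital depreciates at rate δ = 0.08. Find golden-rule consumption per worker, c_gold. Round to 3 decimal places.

c_gold ≈ 4.990

n + δ = 0.03 + 0.08 = 0.11.
Golden rule sets MPK = n+δ: 0.39·2.2·k^(0.39−1) = 0.11, so k_gold = (0.39·2.2/0.11)^(1/0.61) ≈ 29.0035.
y_gold = 2.2·29.0035^0.39 ≈ 8.1805.
c_gold = y_gold − (n+δ)·k_gold = 8.1805 − 0.11·29.0035 ≈ 4.9901.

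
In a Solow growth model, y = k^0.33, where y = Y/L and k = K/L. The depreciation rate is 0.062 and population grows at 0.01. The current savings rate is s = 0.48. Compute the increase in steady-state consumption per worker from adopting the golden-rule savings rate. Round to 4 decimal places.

The effective depreciation rate is n + δ = 0.01 + 0.062 = 0.072.
Current steady state (s = 0.48): k* = (0.48/0.072)^(1/0.67) ≈ 16.9713, y* = 16.9713^0.33 ≈ 2.5457, c* = (1−0.48)·2.5457 ≈ 1.3238.
At the golden rule the marginal product of capital equals n+δ: 0.33·k^(0.33−1) = 0.072. Solving, k_gold = (0.33/0.072)^(1/0.67) ≈ 9.7015.
y_gold = 9.7015^0.33 ≈ 2.1167, c_gold = y_gold − 0.072·k_gold ≈ 1.4182.
Gain: Δc = 1.4182 − 1.3238 ≈ 0.0944.

Δc ≈ 0.0944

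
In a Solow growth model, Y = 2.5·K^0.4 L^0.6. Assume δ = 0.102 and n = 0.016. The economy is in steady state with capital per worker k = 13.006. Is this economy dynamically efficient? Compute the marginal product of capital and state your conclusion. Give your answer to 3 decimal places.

n + δ = 0.016 + 0.102 = 0.118.
MPK = 0.4·2.5·k^(0.4−1) = 0.4·2.5·13.006^(-0.6) ≈ 0.2145.
MPK > 0.118, so the economy is dynamically efficient (under-saving).

dynamically efficient; MPK ≈ 0.215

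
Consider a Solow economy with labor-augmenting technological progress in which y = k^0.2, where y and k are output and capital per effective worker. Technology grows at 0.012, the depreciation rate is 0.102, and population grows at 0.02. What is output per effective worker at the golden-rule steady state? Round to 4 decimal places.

Capital per effective worker breaks even when investment replaces (n + g + δ)·k; here n + g + δ = 0.134.
Setting f'(k) = n+g+δ gives 0.2·k^(0.2−1) = 0.134, hence k_gold = (0.2/0.134)^(1/0.8) ≈ 1.6497.
Output: y_gold = k_gold^0.2 = 1.6497^0.2 ≈ 1.1053.

y_gold ≈ 1.1053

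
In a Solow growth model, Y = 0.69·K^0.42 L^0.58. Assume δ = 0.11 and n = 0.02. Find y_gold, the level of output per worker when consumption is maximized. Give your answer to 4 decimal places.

y_gold ≈ 1.2330

The effective depreciation rate is n + δ = 0.02 + 0.11 = 0.13.
Golden rule sets MPK = n+δ: 0.42·0.69·k^(0.42−1) = 0.13, so k_gold = (0.42·0.69/0.13)^(1/0.58) ≈ 3.9835.
Output: y_gold = 0.69·k_gold^0.42 = 0.69·3.9835^0.42 ≈ 1.2330.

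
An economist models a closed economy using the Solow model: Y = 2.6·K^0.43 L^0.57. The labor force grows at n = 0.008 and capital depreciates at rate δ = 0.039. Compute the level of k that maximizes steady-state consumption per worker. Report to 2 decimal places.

The effective depreciation rate is n + δ = 0.008 + 0.039 = 0.047.
Setting f'(k) = n+δ gives 0.43·2.6·k^(0.43−1) = 0.047, hence k_gold = (0.43·2.6/0.047)^(1/0.57) ≈ 259.7996.

k_gold ≈ 259.80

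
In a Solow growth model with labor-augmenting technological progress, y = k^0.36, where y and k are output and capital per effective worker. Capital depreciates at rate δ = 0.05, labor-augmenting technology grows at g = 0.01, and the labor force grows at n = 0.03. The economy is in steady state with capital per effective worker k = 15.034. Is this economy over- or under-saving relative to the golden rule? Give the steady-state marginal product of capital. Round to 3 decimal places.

over-saving; MPK ≈ 0.064

The effective depreciation rate is n + g + δ = 0.03 + 0.01 + 0.05 = 0.09.
MPK = 0.36·k^(0.36−1) = 0.36·15.034^(-0.64) ≈ 0.0635.
MPK < 0.09, so the economy is dynamically inefficient (over-saving).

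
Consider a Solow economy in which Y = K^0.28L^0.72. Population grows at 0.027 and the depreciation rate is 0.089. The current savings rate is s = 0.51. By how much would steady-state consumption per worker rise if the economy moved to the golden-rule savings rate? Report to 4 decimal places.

Capital per worker breaks even when investment replaces (n + δ)·k; here n + δ = 0.116.
Current steady state (s = 0.51): k* = (0.51/0.116)^(1/0.72) ≈ 7.8201, y* = 7.8201^0.28 ≈ 1.7787, c* = (1−0.51)·1.7787 ≈ 0.8716.
Setting f'(k) = n+δ gives 0.28·k^(0.28−1) = 0.116, hence k_gold = (0.28/0.116)^(1/0.72) ≈ 3.4004.
y_gold = 3.4004^0.28 ≈ 1.4087, c_gold = y_gold − 0.116·k_gold ≈ 1.0143.
Gain: Δc = 1.0143 − 0.8716 ≈ 0.1427.

Δc ≈ 0.1427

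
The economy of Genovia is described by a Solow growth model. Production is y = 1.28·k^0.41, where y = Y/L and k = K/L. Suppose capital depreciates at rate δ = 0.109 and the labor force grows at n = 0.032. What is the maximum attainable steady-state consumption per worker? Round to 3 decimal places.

c_gold ≈ 1.882

Capital per worker breaks even when investment replaces (n + δ)·k; here n + δ = 0.141.
Setting f'(k) = n+δ gives 0.41·1.28·k^(0.41−1) = 0.141, hence k_gold = (0.41·1.28/0.141)^(1/0.59) ≈ 9.2772.
y_gold = 1.28·9.2772^0.41 ≈ 3.1904.
c_gold = y_gold − (n+δ)·k_gold = 3.1904 − 0.141·9.2772 ≈ 1.8824.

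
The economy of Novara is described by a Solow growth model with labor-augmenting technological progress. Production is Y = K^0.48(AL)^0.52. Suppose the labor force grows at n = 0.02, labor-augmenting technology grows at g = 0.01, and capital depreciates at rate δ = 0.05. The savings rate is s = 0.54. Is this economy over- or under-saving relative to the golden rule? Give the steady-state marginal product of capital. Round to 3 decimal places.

over-saving; MPK ≈ 0.071

The effective depreciation rate is n + g + δ = 0.02 + 0.01 + 0.05 = 0.08.
Steady-state k*: s·k^0.48 = 0.08·k gives k* = (0.54/0.08)^(1/0.52) ≈ 39.3382.
MPK = 0.48·39.3382^(-0.52) ≈ 0.0711.
MPK < n+g+δ = 0.08, so the economy is dynamically inefficient (over-saving).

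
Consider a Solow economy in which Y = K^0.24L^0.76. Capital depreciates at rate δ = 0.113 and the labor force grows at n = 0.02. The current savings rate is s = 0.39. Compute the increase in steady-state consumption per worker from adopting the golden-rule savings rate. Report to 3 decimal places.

Break-even investment rate: n + δ = 0.02 + 0.113 = 0.133.
Current steady state (s = 0.39): k* = (0.39/0.133)^(1/0.76) ≈ 4.1186, y* = 4.1186^0.24 ≈ 1.4046, c* = (1−0.39)·1.4046 ≈ 0.8568.
Setting f'(k) = n+δ gives 0.24·k^(0.24−1) = 0.133, hence k_gold = (0.24/0.133)^(1/0.76) ≈ 2.1743.
y_gold = 2.1743^0.24 ≈ 1.2049, c_gold = y_gold − 0.133·k_gold ≈ 0.9157.
Gain: Δc = 0.9157 − 0.8568 ≈ 0.0590.

Δc ≈ 0.059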